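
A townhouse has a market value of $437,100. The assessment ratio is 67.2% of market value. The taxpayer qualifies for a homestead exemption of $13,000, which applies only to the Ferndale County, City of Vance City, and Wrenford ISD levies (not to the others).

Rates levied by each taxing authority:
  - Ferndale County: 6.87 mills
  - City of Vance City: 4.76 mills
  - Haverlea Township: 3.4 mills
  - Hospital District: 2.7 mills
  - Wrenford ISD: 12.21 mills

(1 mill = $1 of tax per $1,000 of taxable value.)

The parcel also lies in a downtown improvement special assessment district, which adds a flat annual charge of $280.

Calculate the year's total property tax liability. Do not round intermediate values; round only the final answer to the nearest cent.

Assessed value = $437,100 × 0.672 = $293,731.2
Ferndale County: ($293,731.2 − $13,000) × 0.00687 = $280,731.2 × 0.00687 = $1,928.623344
City of Vance City: ($293,731.2 − $13,000) × 0.00476 = $280,731.2 × 0.00476 = $1,336.280512
Haverlea Township: $293,731.2 × 0.0034 = $998.68608
Hospital District: $293,731.2 × 0.0027 = $793.07424
Wrenford ISD: ($293,731.2 − $13,000) × 0.01221 = $280,731.2 × 0.01221 = $3,427.727952
Levies subtotal = $8,484.392128
Total = $8,484.392128 + $280 = $8,764.392128

$8,764.39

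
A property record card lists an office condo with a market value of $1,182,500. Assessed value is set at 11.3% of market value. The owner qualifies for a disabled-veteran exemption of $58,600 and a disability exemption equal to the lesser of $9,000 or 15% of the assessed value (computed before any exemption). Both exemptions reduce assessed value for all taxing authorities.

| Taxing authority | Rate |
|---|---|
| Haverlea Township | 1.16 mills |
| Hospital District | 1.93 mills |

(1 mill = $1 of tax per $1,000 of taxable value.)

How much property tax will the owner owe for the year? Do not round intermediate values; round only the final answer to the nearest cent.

$204.01

Assessed value = $1,182,500 × 0.113 = $133,622.5
Disability exemption = min($9,000, 15% × $133,622.5) = min($9,000, $20,043.375) = $9,000 (dollar cap binds)
Taxable value = $133,622.5 − $58,600 − $9,000 = $66,022.5
Haverlea Township: $66,022.5 × 0.00116 = $76.5861
Hospital District: $66,022.5 × 0.00193 = $127.423425
Total = $204.009525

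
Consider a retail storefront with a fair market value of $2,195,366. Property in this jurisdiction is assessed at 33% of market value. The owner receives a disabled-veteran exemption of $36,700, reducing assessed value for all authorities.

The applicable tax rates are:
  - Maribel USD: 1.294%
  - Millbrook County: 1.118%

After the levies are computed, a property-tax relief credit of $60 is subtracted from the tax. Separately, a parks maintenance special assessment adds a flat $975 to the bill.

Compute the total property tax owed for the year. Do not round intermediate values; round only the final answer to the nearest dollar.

Assessed value = $2,195,366 × 0.33 = $724,470.78
Taxable value = $724,470.78 − $36,700 = $687,770.78
Maribel USD: $687,770.78 × 0.01294 = $8,899.7538932
Millbrook County: $687,770.78 × 0.01118 = $7,689.2773204
Levies subtotal = $16,589.0312136
After credit = $16,589.0312136 − $60 = $16,529.0312136
Total = $16,529.0312136 + $975 = $17,504.0312136

$17,504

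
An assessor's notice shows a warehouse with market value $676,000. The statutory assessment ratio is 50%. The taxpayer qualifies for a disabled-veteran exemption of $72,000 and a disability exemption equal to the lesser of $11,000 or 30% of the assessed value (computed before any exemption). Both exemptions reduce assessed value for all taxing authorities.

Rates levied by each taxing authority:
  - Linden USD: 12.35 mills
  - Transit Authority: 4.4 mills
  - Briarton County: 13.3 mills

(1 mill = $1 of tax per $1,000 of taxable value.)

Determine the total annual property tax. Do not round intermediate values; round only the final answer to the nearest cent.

$7,662.75

Assessed value = $676,000 × 0.5 = $338,000
Disability exemption = min($11,000, 30% × $338,000) = min($11,000, $101,400) = $11,000 (dollar cap binds)
Taxable value = $338,000 − $72,000 − $11,000 = $255,000
Linden USD: $255,000 × 0.01235 = $3,149.25
Transit Authority: $255,000 × 0.0044 = $1,122
Briarton County: $255,000 × 0.0133 = $3,391.5
Total = $7,662.75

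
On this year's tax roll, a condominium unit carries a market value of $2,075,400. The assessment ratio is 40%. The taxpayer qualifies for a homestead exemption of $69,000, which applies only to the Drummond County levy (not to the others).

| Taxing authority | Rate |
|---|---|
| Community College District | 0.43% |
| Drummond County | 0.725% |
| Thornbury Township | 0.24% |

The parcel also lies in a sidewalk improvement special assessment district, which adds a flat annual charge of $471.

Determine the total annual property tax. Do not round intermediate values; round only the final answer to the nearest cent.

Assessed value = $2,075,400 × 0.4 = $830,160
Community College District: $830,160 × 0.0043 = $3,569.688
Drummond County: ($830,160 − $69,000) × 0.00725 = $761,160 × 0.00725 = $5,518.41
Thornbury Township: $830,160 × 0.0024 = $1,992.384
Levies subtotal = $11,080.482
Total = $11,080.482 + $471 = $11,551.482

$11,551.48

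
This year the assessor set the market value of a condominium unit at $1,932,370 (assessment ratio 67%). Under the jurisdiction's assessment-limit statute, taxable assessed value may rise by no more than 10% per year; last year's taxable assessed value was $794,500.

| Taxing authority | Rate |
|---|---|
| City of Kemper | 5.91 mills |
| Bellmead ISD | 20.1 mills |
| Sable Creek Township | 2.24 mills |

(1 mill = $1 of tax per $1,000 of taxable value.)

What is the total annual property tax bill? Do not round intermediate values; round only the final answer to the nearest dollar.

$24,689

Uncapped assessed value = $1,932,370 × 0.67 = $1,294,687.9
Cap limit = $794,500 × 1.1 = $873,950
Taxable assessed value = min($1,294,687.9, $873,950) = $873,950 (cap binds)
City of Kemper: $873,950 × 0.00591 = $5,165.0445
Bellmead ISD: $873,950 × 0.0201 = $17,566.395
Sable Creek Township: $873,950 × 0.00224 = $1,957.648
Total = $24,689.0875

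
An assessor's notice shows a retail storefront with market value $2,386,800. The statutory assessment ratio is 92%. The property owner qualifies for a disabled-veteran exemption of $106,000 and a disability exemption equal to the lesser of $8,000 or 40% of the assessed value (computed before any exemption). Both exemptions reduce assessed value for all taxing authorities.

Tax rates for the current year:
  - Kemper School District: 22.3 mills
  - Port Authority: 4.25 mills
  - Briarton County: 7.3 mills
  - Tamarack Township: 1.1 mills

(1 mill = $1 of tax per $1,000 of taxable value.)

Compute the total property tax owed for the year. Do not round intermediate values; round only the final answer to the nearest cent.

$72,760.87

Assessed value = $2,386,800 × 0.92 = $2,195,856
Disability exemption = min($8,000, 40% × $2,195,856) = min($8,000, $878,342.4) = $8,000 (dollar cap binds)
Taxable value = $2,195,856 − $106,000 − $8,000 = $2,081,856
Kemper School District: $2,081,856 × 0.0223 = $46,425.3888
Port Authority: $2,081,856 × 0.00425 = $8,847.888
Briarton County: $2,081,856 × 0.0073 = $15,197.5488
Tamarack Township: $2,081,856 × 0.0011 = $2,290.0416
Total = $72,760.8672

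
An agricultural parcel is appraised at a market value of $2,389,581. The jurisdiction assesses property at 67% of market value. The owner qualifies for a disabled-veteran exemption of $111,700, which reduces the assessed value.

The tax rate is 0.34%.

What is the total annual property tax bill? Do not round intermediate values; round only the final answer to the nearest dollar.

Assessed value = $2,389,581 × 0.67 = $1,601,019.27
Taxable value = $1,601,019.27 − $111,700 = $1,489,319.27
Tax = $1,489,319.27 × 0.0034 = $5,063.685518

$5,064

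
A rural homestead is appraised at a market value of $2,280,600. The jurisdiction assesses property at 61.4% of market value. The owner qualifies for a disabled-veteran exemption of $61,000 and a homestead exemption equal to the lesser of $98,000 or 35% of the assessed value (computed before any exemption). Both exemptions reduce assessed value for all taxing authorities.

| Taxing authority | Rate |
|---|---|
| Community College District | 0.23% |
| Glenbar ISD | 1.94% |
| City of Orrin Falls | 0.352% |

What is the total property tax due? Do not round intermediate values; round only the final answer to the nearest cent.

Assessed value = $2,280,600 × 0.614 = $1,400,288.4
Homestead exemption = min($98,000, 35% × $1,400,288.4) = min($98,000, $490,100.94) = $98,000 (dollar cap binds)
Taxable value = $1,400,288.4 − $61,000 − $98,000 = $1,241,288.4
Community College District: $1,241,288.4 × 0.0023 = $2,854.96332
Glenbar ISD: $1,241,288.4 × 0.0194 = $24,080.99496
City of Orrin Falls: $1,241,288.4 × 0.00352 = $4,369.335168
Total = $31,305.293448

$31,305.29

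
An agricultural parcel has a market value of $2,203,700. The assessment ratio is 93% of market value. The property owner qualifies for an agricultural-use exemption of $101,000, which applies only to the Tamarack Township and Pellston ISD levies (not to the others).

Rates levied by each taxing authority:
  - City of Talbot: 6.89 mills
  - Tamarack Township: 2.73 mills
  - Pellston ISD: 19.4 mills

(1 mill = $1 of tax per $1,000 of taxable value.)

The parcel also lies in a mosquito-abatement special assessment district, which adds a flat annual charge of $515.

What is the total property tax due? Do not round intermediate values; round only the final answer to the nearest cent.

$57,754.65

Assessed value = $2,203,700 × 0.93 = $2,049,441
City of Talbot: $2,049,441 × 0.00689 = $14,120.64849
Tamarack Township: ($2,049,441 − $101,000) × 0.00273 = $1,948,441 × 0.00273 = $5,319.24393
Pellston ISD: ($2,049,441 − $101,000) × 0.0194 = $1,948,441 × 0.0194 = $37,799.7554
Levies subtotal = $57,239.64782
Total = $57,239.64782 + $515 = $57,754.64782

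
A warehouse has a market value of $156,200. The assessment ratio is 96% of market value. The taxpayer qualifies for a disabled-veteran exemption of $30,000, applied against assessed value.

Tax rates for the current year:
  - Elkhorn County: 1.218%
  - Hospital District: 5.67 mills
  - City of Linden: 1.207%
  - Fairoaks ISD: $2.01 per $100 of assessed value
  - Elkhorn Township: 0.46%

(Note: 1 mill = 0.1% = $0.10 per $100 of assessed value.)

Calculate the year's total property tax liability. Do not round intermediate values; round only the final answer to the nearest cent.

Assessed value = $156,200 × 0.96 = $149,952
Taxable value = $149,952 − $30,000 = $119,952
Elkhorn County: $119,952 × 0.01218 = $1,461.01536
Hospital District: $119,952 × 0.00567 = $680.12784
City of Linden: $119,952 × 0.01207 = $1,447.82064
Fairoaks ISD: $119,952 × 0.0201 = $2,411.0352
Elkhorn Township: $119,952 × 0.0046 = $551.7792
Total = $6,551.77824

$6,551.78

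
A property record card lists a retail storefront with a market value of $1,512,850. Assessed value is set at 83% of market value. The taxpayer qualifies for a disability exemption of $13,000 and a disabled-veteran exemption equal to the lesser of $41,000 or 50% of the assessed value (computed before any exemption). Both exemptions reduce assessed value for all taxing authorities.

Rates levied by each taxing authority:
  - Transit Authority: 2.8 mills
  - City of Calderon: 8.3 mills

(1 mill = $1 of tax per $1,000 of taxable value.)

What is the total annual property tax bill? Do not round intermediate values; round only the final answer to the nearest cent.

Assessed value = $1,512,850 × 0.83 = $1,255,665.5
Disabled-veteran exemption = min($41,000, 50% × $1,255,665.5) = min($41,000, $627,832.75) = $41,000 (dollar cap binds)
Taxable value = $1,255,665.5 − $13,000 − $41,000 = $1,201,665.5
Transit Authority: $1,201,665.5 × 0.0028 = $3,364.6634
City of Calderon: $1,201,665.5 × 0.0083 = $9,973.82365
Total = $13,338.48705

$13,338.49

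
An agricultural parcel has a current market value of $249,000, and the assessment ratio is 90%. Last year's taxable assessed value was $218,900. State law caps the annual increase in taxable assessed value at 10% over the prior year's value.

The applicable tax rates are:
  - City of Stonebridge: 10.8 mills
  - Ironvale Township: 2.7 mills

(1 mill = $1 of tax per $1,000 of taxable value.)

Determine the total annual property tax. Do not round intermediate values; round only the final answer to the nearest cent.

$3,025.35

Uncapped assessed value = $249,000 × 0.9 = $224,100
Cap limit = $218,900 × 1.1 = $240,790
Taxable assessed value = min($224,100, $240,790) = $224,100 (cap does not bind)
City of Stonebridge: $224,100 × 0.0108 = $2,420.28
Ironvale Township: $224,100 × 0.0027 = $605.07
Total = $3,025.35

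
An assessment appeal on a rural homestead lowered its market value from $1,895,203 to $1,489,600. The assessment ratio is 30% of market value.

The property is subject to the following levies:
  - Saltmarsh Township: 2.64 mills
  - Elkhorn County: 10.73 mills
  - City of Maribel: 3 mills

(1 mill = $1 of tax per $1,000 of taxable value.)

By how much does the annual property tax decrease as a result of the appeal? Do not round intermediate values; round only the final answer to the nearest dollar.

$1,992

Old assessed value = $1,895,203 × 0.3 = $568,560.9
New assessed value = $1,489,600 × 0.3 = $446,880
Combined rate = 0.00264 + 0.01073 + 0.003 = 0.01637
Old tax = $568,560.9 × 0.01637 = $9,307.341933
New tax = $446,880 × 0.01637 = $7,315.4256
Reduction = $9,307.341933 − $7,315.4256 = $1,991.916333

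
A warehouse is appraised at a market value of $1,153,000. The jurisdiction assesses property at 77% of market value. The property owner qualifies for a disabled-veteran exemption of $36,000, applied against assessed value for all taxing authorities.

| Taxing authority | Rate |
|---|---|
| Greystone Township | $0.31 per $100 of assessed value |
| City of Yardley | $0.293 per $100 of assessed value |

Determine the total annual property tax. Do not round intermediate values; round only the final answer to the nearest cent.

Assessed value = $1,153,000 × 0.77 = $887,810
Taxable value = $887,810 − $36,000 = $851,810
Greystone Township: $851,810 × 0.0031 = $2,640.611
City of Yardley: $851,810 × 0.00293 = $2,495.8033
Total = $2,640.611 + $2,495.8033 = $5,136.4143

$5,136.41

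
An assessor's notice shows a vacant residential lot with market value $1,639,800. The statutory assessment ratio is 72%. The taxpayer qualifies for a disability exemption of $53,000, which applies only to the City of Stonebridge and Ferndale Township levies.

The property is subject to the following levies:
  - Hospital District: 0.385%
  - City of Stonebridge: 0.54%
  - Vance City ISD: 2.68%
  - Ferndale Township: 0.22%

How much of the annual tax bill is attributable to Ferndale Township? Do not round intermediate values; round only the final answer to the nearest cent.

Assessed value = $1,639,800 × 0.72 = $1,180,656
Ferndale Township taxable value = $1,180,656 − $53,000 = $1,127,656
Ferndale Township levy = $1,127,656 × 0.0022 = $2,480.8432

$2,480.84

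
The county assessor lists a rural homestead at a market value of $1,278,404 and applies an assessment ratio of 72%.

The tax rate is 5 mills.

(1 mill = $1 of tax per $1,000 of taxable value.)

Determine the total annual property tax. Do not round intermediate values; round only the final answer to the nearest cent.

$4,602.25

Assessed value = $1,278,404 × 0.72 = $920,450.88
Tax = $920,450.88 × 0.005 = $4,602.2544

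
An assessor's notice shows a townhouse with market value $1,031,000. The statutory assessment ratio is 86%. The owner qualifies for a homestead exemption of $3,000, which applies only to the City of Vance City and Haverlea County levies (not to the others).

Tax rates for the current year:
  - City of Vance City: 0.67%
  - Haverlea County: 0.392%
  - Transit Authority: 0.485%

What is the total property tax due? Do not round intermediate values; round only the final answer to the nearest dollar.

$13,685

Assessed value = $1,031,000 × 0.86 = $886,660
City of Vance City: ($886,660 − $3,000) × 0.0067 = $883,660 × 0.0067 = $5,920.522
Haverlea County: ($886,660 − $3,000) × 0.00392 = $883,660 × 0.00392 = $3,463.9472
Transit Authority: $886,660 × 0.00485 = $4,300.301
Total = $13,684.7702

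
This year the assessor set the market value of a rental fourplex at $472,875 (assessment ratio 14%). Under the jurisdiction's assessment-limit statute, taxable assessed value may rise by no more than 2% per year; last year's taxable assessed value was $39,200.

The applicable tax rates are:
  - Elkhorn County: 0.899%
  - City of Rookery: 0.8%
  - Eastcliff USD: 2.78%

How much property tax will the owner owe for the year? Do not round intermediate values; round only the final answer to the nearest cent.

Uncapped assessed value = $472,875 × 0.14 = $66,202.5
Cap limit = $39,200 × 1.02 = $39,984
Taxable assessed value = min($66,202.5, $39,984) = $39,984 (cap binds)
Elkhorn County: $39,984 × 0.00899 = $359.45616
City of Rookery: $39,984 × 0.008 = $319.872
Eastcliff USD: $39,984 × 0.0278 = $1,111.5552
Total = $1,790.88336

$1,790.88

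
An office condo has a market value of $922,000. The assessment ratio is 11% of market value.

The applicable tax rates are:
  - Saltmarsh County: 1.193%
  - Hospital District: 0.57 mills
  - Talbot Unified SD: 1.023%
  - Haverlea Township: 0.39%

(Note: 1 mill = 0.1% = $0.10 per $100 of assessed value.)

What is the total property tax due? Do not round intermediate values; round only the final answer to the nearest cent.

Assessed value = $922,000 × 0.11 = $101,420
Saltmarsh County: $101,420 × 0.01193 = $1,209.9406
Hospital District: $101,420 × 0.00057 = $57.8094
Talbot Unified SD: $101,420 × 0.01023 = $1,037.5266
Haverlea Township: $101,420 × 0.0039 = $395.538
Total = $2,700.8146

$2,700.81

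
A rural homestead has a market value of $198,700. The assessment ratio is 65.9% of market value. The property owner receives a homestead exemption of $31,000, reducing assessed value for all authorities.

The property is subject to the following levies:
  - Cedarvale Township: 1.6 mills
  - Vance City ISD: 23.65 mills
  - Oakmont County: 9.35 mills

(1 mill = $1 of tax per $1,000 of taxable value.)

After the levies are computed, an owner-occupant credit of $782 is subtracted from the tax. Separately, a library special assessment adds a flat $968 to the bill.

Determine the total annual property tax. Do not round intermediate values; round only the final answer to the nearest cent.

Assessed value = $198,700 × 0.659 = $130,943.3
Taxable value = $130,943.3 − $31,000 = $99,943.3
Cedarvale Township: $99,943.3 × 0.0016 = $159.90928
Vance City ISD: $99,943.3 × 0.02365 = $2,363.659045
Oakmont County: $99,943.3 × 0.00935 = $934.469855
Levies subtotal = $3,458.03818
After credit = $3,458.03818 − $782 = $2,676.03818
Total = $2,676.03818 + $968 = $3,644.03818

$3,644.04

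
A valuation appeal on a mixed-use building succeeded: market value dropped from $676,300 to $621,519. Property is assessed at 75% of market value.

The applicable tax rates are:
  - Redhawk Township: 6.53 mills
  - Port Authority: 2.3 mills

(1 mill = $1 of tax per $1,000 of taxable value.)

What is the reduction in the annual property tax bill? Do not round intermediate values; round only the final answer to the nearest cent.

Old assessed value = $676,300 × 0.75 = $507,225
New assessed value = $621,519 × 0.75 = $466,139.25
Combined rate = 0.00653 + 0.0023 = 0.00883
Old tax = $507,225 × 0.00883 = $4,478.79675
New tax = $466,139.25 × 0.00883 = $4,116.0095775
Reduction = $4,478.79675 − $4,116.0095775 = $362.7871725

$362.79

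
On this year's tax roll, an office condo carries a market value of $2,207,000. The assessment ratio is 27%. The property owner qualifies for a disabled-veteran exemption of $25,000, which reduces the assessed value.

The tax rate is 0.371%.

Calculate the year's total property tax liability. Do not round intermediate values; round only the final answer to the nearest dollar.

$2,118

Assessed value = $2,207,000 × 0.27 = $595,890
Taxable value = $595,890 − $25,000 = $570,890
Tax = $570,890 × 0.00371 = $2,118.0019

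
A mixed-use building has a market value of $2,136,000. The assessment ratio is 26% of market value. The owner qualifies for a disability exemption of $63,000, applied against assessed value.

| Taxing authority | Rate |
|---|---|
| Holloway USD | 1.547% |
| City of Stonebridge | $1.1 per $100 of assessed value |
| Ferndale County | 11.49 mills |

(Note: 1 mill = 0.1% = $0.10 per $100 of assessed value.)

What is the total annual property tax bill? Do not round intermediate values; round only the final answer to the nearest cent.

$18,689.99

Assessed value = $2,136,000 × 0.26 = $555,360
Taxable value = $555,360 − $63,000 = $492,360
Holloway USD: $492,360 × 0.01547 = $7,616.8092
City of Stonebridge: $492,360 × 0.011 = $5,415.96
Ferndale County: $492,360 × 0.01149 = $5,657.2164
Total = $18,689.9856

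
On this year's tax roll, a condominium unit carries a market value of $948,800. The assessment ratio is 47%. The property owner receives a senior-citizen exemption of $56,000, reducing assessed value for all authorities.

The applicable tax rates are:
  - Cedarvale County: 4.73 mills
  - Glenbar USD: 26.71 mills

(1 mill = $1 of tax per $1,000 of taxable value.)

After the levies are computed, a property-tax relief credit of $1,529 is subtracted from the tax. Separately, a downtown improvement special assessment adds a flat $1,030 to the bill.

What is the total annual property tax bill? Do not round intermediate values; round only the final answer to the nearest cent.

$11,760.59

Assessed value = $948,800 × 0.47 = $445,936
Taxable value = $445,936 − $56,000 = $389,936
Cedarvale County: $389,936 × 0.00473 = $1,844.39728
Glenbar USD: $389,936 × 0.02671 = $10,415.19056
Levies subtotal = $12,259.58784
After credit = $12,259.58784 − $1,529 = $10,730.58784
Total = $10,730.58784 + $1,030 = $11,760.58784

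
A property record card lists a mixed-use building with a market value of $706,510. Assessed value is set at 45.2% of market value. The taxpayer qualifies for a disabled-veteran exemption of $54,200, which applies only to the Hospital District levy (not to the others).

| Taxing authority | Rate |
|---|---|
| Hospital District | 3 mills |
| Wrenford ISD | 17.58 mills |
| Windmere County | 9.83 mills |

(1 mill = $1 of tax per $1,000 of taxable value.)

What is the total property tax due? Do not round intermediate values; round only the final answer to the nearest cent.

Assessed value = $706,510 × 0.452 = $319,342.52
Hospital District: ($319,342.52 − $54,200) × 0.003 = $265,142.52 × 0.003 = $795.42756
Wrenford ISD: $319,342.52 × 0.01758 = $5,614.0415016
Windmere County: $319,342.52 × 0.00983 = $3,139.1369716
Total = $9,548.6060332

$9,548.61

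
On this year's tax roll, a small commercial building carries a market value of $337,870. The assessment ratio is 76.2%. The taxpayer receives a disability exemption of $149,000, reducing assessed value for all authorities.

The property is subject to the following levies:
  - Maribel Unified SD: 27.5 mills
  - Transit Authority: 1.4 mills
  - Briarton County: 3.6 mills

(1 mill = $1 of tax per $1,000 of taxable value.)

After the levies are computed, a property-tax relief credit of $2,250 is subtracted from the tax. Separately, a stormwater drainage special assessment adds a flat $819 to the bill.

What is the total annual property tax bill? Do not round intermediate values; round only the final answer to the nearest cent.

$2,093.85

Assessed value = $337,870 × 0.762 = $257,456.94
Taxable value = $257,456.94 − $149,000 = $108,456.94
Maribel Unified SD: $108,456.94 × 0.0275 = $2,982.56585
Transit Authority: $108,456.94 × 0.0014 = $151.839716
Briarton County: $108,456.94 × 0.0036 = $390.444984
Levies subtotal = $3,524.85055
After credit = $3,524.85055 − $2,250 = $1,274.85055
Total = $1,274.85055 + $819 = $2,093.85055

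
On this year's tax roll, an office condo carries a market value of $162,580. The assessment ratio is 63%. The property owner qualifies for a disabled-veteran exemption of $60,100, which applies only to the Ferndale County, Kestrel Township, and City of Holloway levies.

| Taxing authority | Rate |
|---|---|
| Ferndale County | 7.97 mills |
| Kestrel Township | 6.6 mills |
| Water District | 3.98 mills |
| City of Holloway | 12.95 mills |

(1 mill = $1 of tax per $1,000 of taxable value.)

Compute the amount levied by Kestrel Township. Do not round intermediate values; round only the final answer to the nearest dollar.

Assessed value = $162,580 × 0.63 = $102,425.4
Kestrel Township taxable value = $102,425.4 − $60,100 = $42,325.4
Kestrel Township levy = $42,325.4 × 0.0066 = $279.34764

$279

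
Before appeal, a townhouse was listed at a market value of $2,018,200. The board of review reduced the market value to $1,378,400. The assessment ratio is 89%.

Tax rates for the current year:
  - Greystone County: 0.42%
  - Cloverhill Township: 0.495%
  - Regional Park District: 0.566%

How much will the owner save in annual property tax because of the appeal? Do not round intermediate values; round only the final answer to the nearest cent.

Old assessed value = $2,018,200 × 0.89 = $1,796,198
New assessed value = $1,378,400 × 0.89 = $1,226,776
Combined rate = 0.0042 + 0.00495 + 0.00566 = 0.01481
Old tax = $1,796,198 × 0.01481 = $26,601.69238
New tax = $1,226,776 × 0.01481 = $18,168.55256
Reduction = $26,601.69238 − $18,168.55256 = $8,433.13982

$8,433.14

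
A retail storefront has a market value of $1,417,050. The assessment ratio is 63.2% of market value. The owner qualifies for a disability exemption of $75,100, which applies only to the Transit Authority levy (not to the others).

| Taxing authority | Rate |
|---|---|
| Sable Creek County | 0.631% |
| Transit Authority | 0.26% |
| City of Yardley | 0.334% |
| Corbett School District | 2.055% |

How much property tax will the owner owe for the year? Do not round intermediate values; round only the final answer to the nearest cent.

$29,179.62

Assessed value = $1,417,050 × 0.632 = $895,575.6
Sable Creek County: $895,575.6 × 0.00631 = $5,651.082036
Transit Authority: ($895,575.6 − $75,100) × 0.0026 = $820,475.6 × 0.0026 = $2,133.23656
City of Yardley: $895,575.6 × 0.00334 = $2,991.222504
Corbett School District: $895,575.6 × 0.02055 = $18,404.07858
Total = $29,179.61968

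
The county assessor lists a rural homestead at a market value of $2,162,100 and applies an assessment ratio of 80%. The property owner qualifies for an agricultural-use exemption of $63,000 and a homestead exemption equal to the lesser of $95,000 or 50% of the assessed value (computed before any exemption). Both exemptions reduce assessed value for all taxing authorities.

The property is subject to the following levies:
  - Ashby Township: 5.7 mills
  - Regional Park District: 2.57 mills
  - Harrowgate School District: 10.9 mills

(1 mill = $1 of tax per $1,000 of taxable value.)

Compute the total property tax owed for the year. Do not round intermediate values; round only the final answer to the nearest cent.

$30,129.11

Assessed value = $2,162,100 × 0.8 = $1,729,680
Homestead exemption = min($95,000, 50% × $1,729,680) = min($95,000, $864,840) = $95,000 (dollar cap binds)
Taxable value = $1,729,680 − $63,000 − $95,000 = $1,571,680
Ashby Township: $1,571,680 × 0.0057 = $8,958.576
Regional Park District: $1,571,680 × 0.00257 = $4,039.2176
Harrowgate School District: $1,571,680 × 0.0109 = $17,131.312
Total = $30,129.1056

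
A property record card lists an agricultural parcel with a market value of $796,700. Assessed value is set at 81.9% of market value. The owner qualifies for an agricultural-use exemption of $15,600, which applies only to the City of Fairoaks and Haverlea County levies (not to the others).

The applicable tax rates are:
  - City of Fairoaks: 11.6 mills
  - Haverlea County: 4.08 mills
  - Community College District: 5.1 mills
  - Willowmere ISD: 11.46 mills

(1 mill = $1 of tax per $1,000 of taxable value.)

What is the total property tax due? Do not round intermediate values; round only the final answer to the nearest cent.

$20,791.90

Assessed value = $796,700 × 0.819 = $652,497.3
City of Fairoaks: ($652,497.3 − $15,600) × 0.0116 = $636,897.3 × 0.0116 = $7,388.00868
Haverlea County: ($652,497.3 − $15,600) × 0.00408 = $636,897.3 × 0.00408 = $2,598.540984
Community College District: $652,497.3 × 0.0051 = $3,327.73623
Willowmere ISD: $652,497.3 × 0.01146 = $7,477.619058
Total = $20,791.904952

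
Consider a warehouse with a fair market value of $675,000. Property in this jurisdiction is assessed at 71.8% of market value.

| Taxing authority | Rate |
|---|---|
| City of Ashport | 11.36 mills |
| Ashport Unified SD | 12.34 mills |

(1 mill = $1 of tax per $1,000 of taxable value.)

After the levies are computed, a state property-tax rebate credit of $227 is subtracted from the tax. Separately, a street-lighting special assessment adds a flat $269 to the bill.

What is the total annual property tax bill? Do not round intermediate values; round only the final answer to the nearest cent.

Assessed value = $675,000 × 0.718 = $484,650
City of Ashport: $484,650 × 0.01136 = $5,505.624
Ashport Unified SD: $484,650 × 0.01234 = $5,980.581
Levies subtotal = $11,486.205
After credit = $11,486.205 − $227 = $11,259.205
Total = $11,259.205 + $269 = $11,528.205

$11,528.21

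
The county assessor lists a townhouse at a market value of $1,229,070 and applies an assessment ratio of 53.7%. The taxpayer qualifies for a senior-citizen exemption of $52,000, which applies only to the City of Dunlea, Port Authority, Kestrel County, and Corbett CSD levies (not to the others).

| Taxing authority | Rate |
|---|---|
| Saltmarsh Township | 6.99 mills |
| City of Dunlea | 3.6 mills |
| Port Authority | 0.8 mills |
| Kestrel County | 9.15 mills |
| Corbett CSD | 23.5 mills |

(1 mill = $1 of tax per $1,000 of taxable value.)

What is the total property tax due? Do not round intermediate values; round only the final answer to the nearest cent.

Assessed value = $1,229,070 × 0.537 = $660,010.59
Saltmarsh Township: $660,010.59 × 0.00699 = $4,613.4740241
City of Dunlea: ($660,010.59 − $52,000) × 0.0036 = $608,010.59 × 0.0036 = $2,188.838124
Port Authority: ($660,010.59 − $52,000) × 0.0008 = $608,010.59 × 0.0008 = $486.408472
Kestrel County: ($660,010.59 − $52,000) × 0.00915 = $608,010.59 × 0.00915 = $5,563.2968985
Corbett CSD: ($660,010.59 − $52,000) × 0.0235 = $608,010.59 × 0.0235 = $14,288.248865
Total = $27,140.2663836

$27,140.27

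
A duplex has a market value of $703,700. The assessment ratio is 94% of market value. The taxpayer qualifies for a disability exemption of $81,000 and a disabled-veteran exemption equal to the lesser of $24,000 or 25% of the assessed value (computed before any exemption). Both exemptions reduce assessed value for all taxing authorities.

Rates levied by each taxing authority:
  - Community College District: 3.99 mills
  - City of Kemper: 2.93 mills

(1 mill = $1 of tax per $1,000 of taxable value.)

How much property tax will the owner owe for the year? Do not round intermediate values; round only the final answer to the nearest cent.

Assessed value = $703,700 × 0.94 = $661,478
Disabled-veteran exemption = min($24,000, 25% × $661,478) = min($24,000, $165,369.5) = $24,000 (dollar cap binds)
Taxable value = $661,478 − $81,000 − $24,000 = $556,478
Community College District: $556,478 × 0.00399 = $2,220.34722
City of Kemper: $556,478 × 0.00293 = $1,630.48054
Total = $3,850.82776

$3,850.83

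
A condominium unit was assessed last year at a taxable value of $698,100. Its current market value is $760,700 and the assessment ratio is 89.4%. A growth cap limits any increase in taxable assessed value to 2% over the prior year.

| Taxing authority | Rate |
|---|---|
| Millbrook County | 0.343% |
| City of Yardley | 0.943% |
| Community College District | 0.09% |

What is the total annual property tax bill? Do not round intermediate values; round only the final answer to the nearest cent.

$9,357.71

Uncapped assessed value = $760,700 × 0.894 = $680,065.8
Cap limit = $698,100 × 1.02 = $712,062
Taxable assessed value = min($680,065.8, $712,062) = $680,065.8 (cap does not bind)
Millbrook County: $680,065.8 × 0.00343 = $2,332.625694
City of Yardley: $680,065.8 × 0.00943 = $6,413.020494
Community College District: $680,065.8 × 0.0009 = $612.05922
Total = $9,357.705408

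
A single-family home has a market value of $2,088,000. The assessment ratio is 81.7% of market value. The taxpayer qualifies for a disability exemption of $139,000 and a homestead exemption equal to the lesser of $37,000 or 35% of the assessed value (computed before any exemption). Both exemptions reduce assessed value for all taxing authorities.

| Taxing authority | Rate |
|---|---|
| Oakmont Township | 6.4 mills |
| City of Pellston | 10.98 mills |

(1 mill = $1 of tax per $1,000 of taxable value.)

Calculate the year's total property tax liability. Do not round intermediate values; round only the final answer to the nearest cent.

Assessed value = $2,088,000 × 0.817 = $1,705,896
Homestead exemption = min($37,000, 35% × $1,705,896) = min($37,000, $597,063.6) = $37,000 (dollar cap binds)
Taxable value = $1,705,896 − $139,000 − $37,000 = $1,529,896
Oakmont Township: $1,529,896 × 0.0064 = $9,791.3344
City of Pellston: $1,529,896 × 0.01098 = $16,798.25808
Total = $26,589.59248

$26,589.59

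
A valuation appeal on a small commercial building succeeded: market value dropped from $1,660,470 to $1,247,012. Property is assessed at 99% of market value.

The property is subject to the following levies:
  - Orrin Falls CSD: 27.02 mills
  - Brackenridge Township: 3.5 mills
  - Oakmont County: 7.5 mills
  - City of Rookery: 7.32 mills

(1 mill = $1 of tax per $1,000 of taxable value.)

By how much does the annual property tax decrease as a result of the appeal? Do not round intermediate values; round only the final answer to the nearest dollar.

$18,559

Old assessed value = $1,660,470 × 0.99 = $1,643,865.3
New assessed value = $1,247,012 × 0.99 = $1,234,541.88
Combined rate = 0.02702 + 0.0035 + 0.0075 + 0.00732 = 0.04534
Old tax = $1,643,865.3 × 0.04534 = $74,532.852702
New tax = $1,234,541.88 × 0.04534 = $55,974.1288392
Reduction = $74,532.852702 − $55,974.1288392 = $18,558.7238628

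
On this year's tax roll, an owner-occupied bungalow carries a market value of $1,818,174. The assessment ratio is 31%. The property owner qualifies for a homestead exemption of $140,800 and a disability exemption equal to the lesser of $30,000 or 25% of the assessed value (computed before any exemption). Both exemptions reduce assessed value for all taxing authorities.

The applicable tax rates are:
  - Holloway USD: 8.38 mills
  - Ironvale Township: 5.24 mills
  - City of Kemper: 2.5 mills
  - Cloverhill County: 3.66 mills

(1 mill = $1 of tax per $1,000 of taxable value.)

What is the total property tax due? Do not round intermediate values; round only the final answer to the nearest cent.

$7,770.26

Assessed value = $1,818,174 × 0.31 = $563,633.94
Disability exemption = min($30,000, 25% × $563,633.94) = min($30,000, $140,908.485) = $30,000 (dollar cap binds)
Taxable value = $563,633.94 − $140,800 − $30,000 = $392,833.94
Holloway USD: $392,833.94 × 0.00838 = $3,291.9484172
Ironvale Township: $392,833.94 × 0.00524 = $2,058.4498456
City of Kemper: $392,833.94 × 0.0025 = $982.08485
Cloverhill County: $392,833.94 × 0.00366 = $1,437.7722204
Total = $7,770.2553332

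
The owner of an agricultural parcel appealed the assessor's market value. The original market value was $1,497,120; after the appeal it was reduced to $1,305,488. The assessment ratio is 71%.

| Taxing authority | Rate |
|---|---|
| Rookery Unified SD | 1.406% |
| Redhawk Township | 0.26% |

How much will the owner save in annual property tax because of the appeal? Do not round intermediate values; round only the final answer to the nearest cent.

$2,266.74

Old assessed value = $1,497,120 × 0.71 = $1,062,955.2
New assessed value = $1,305,488 × 0.71 = $926,896.48
Combined rate = 0.01406 + 0.0026 = 0.01666
Old tax = $1,062,955.2 × 0.01666 = $17,708.833632
New tax = $926,896.48 × 0.01666 = $15,442.0953568
Reduction = $17,708.833632 − $15,442.0953568 = $2,266.7382752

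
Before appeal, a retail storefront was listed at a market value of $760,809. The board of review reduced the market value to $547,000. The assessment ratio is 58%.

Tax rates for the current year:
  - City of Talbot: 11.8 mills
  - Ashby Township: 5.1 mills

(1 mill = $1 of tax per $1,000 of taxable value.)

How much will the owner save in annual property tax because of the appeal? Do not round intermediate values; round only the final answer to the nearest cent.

$2,095.76

Old assessed value = $760,809 × 0.58 = $441,269.22
New assessed value = $547,000 × 0.58 = $317,260
Combined rate = 0.0118 + 0.0051 = 0.0169
Old tax = $441,269.22 × 0.0169 = $7,457.449818
New tax = $317,260 × 0.0169 = $5,361.694
Reduction = $7,457.449818 − $5,361.694 = $2,095.755818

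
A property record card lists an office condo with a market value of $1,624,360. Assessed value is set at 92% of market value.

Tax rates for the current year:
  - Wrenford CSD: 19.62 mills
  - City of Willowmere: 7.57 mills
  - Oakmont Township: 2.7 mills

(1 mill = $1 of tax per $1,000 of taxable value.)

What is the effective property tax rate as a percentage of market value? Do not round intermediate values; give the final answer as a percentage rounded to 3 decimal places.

Assessed value = $1,624,360 × 0.92 = $1,494,411.2
Wrenford CSD: $1,494,411.2 × 0.01962 = $29,320.347744
City of Willowmere: $1,494,411.2 × 0.00757 = $11,312.692784
Oakmont Township: $1,494,411.2 × 0.0027 = $4,034.91024
Total tax = $44,667.950768
Effective rate = $44,667.950768 ÷ $1,624,360 = 2.750% of market value

2.750%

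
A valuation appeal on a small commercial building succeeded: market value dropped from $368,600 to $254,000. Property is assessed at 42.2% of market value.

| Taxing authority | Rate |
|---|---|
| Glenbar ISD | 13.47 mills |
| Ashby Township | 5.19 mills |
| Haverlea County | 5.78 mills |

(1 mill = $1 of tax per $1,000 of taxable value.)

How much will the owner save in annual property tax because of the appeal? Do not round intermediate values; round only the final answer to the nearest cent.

Old assessed value = $368,600 × 0.422 = $155,549.2
New assessed value = $254,000 × 0.422 = $107,188
Combined rate = 0.01347 + 0.00519 + 0.00578 = 0.02444
Old tax = $155,549.2 × 0.02444 = $3,801.622448
New tax = $107,188 × 0.02444 = $2,619.67472
Reduction = $3,801.622448 − $2,619.67472 = $1,181.947728

$1,181.95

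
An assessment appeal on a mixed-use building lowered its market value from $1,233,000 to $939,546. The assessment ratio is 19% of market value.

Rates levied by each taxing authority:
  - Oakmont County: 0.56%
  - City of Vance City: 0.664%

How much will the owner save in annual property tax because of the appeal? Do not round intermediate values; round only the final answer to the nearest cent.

Old assessed value = $1,233,000 × 0.19 = $234,270
New assessed value = $939,546 × 0.19 = $178,513.74
Combined rate = 0.0056 + 0.00664 = 0.01224
Old tax = $234,270 × 0.01224 = $2,867.4648
New tax = $178,513.74 × 0.01224 = $2,185.0081776
Reduction = $2,867.4648 − $2,185.0081776 = $682.4566224

$682.46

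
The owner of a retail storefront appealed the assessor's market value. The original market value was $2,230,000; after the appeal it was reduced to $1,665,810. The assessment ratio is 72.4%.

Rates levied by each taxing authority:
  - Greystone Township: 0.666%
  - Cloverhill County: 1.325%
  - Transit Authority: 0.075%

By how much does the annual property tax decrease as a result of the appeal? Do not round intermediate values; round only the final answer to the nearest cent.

Old assessed value = $2,230,000 × 0.724 = $1,614,520
New assessed value = $1,665,810 × 0.724 = $1,206,046.44
Combined rate = 0.00666 + 0.01325 + 0.00075 = 0.02066
Old tax = $1,614,520 × 0.02066 = $33,355.9832
New tax = $1,206,046.44 × 0.02066 = $24,916.9194504
Reduction = $33,355.9832 − $24,916.9194504 = $8,439.0637496

$8,439.06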